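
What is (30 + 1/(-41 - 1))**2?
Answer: 1585081/1764 ≈ 898.57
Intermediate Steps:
(30 + 1/(-41 - 1))**2 = (30 + 1/(-42))**2 = (30 - 1/42)**2 = (1259/42)**2 = 1585081/1764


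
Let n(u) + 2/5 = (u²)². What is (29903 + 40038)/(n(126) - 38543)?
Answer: 349705/1260044163 ≈ 0.00027753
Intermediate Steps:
n(u) = -⅖ + u⁴ (n(u) = -⅖ + (u²)² = -⅖ + u⁴)
(29903 + 40038)/(n(126) - 38543) = (29903 + 40038)/((-⅖ + 126⁴) - 38543) = 69941/((-⅖ + 252047376) - 38543) = 69941/(1260236878/5 - 38543) = 69941/(1260044163/5) = 69941*(5/1260044163) = 349705/1260044163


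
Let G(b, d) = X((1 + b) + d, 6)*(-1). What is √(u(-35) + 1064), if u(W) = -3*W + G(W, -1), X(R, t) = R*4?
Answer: √1309 ≈ 36.180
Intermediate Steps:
X(R, t) = 4*R
G(b, d) = -4 - 4*b - 4*d (G(b, d) = (4*((1 + b) + d))*(-1) = (4*(1 + b + d))*(-1) = (4 + 4*b + 4*d)*(-1) = -4 - 4*b - 4*d)
u(W) = -7*W (u(W) = -3*W + (-4 - 4*W - 4*(-1)) = -3*W + (-4 - 4*W + 4) = -3*W - 4*W = -7*W)
√(u(-35) + 1064) = √(-7*(-35) + 1064) = √(245 + 1064) = √1309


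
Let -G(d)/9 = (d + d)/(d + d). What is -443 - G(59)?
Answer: -434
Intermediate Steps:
G(d) = -9 (G(d) = -9*(d + d)/(d + d) = -9*2*d/(2*d) = -9*2*d*1/(2*d) = -9*1 = -9)
-443 - G(59) = -443 - 1*(-9) = -443 + 9 = -434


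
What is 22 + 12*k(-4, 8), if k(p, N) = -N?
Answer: -74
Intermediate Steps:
22 + 12*k(-4, 8) = 22 + 12*(-1*8) = 22 + 12*(-8) = 22 - 96 = -74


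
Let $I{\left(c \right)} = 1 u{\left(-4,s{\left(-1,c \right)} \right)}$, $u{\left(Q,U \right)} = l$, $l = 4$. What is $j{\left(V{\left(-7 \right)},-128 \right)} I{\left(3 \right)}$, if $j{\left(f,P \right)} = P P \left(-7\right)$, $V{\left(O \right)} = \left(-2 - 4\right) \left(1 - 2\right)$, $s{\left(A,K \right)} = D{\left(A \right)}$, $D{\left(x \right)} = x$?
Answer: $-458752$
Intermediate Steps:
$s{\left(A,K \right)} = A$
$u{\left(Q,U \right)} = 4$
$V{\left(O \right)} = 6$ ($V{\left(O \right)} = \left(-6\right) \left(-1\right) = 6$)
$j{\left(f,P \right)} = - 7 P^{2}$ ($j{\left(f,P \right)} = P^{2} \left(-7\right) = - 7 P^{2}$)
$I{\left(c \right)} = 4$ ($I{\left(c \right)} = 1 \cdot 4 = 4$)
$j{\left(V{\left(-7 \right)},-128 \right)} I{\left(3 \right)} = - 7 \left(-128\right)^{2} \cdot 4 = \left(-7\right) 16384 \cdot 4 = \left(-114688\right) 4 = -458752$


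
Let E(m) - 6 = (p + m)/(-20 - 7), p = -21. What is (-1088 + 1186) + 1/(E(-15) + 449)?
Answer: 134165/1369 ≈ 98.002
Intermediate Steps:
E(m) = 61/9 - m/27 (E(m) = 6 + (-21 + m)/(-20 - 7) = 6 + (-21 + m)/(-27) = 6 + (-21 + m)*(-1/27) = 6 + (7/9 - m/27) = 61/9 - m/27)
(-1088 + 1186) + 1/(E(-15) + 449) = (-1088 + 1186) + 1/((61/9 - 1/27*(-15)) + 449) = 98 + 1/((61/9 + 5/9) + 449) = 98 + 1/(22/3 + 449) = 98 + 1/(1369/3) = 98 + 3/1369 = 134165/1369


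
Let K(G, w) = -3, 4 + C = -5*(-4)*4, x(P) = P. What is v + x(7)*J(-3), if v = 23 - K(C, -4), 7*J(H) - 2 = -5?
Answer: 23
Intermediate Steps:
C = 76 (C = -4 - 5*(-4)*4 = -4 + 20*4 = -4 + 80 = 76)
J(H) = -3/7 (J(H) = 2/7 + (⅐)*(-5) = 2/7 - 5/7 = -3/7)
v = 26 (v = 23 - 1*(-3) = 23 + 3 = 26)
v + x(7)*J(-3) = 26 + 7*(-3/7) = 26 - 3 = 23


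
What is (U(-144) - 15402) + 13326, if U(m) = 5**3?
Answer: -1951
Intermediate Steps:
U(m) = 125
(U(-144) - 15402) + 13326 = (125 - 15402) + 13326 = -15277 + 13326 = -1951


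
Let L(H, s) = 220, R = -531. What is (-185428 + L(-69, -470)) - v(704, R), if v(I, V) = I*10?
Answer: -192248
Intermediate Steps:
v(I, V) = 10*I
(-185428 + L(-69, -470)) - v(704, R) = (-185428 + 220) - 10*704 = -185208 - 1*7040 = -185208 - 7040 = -192248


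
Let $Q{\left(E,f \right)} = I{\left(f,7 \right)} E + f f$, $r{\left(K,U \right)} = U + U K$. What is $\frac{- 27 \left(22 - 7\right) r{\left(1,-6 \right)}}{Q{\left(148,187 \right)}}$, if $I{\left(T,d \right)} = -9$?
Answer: $\frac{4860}{33637} \approx 0.14448$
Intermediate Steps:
$r{\left(K,U \right)} = U + K U$
$Q{\left(E,f \right)} = f^{2} - 9 E$ ($Q{\left(E,f \right)} = - 9 E + f f = - 9 E + f^{2} = f^{2} - 9 E$)
$\frac{- 27 \left(22 - 7\right) r{\left(1,-6 \right)}}{Q{\left(148,187 \right)}} = \frac{- 27 \left(22 - 7\right) \left(- 6 \left(1 + 1\right)\right)}{187^{2} - 1332} = \frac{- 27 \left(22 - 7\right) \left(\left(-6\right) 2\right)}{34969 - 1332} = \frac{\left(-27\right) 15 \left(-12\right)}{33637} = \left(-405\right) \left(-12\right) \frac{1}{33637} = 4860 \cdot \frac{1}{33637} = \frac{4860}{33637}$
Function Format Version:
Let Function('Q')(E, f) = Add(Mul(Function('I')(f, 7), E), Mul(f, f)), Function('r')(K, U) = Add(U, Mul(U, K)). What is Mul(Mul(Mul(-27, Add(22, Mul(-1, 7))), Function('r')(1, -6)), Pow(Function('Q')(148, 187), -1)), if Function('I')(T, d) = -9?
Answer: Rational(4860, 33637) ≈ 0.14448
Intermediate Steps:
Function('r')(K, U) = Add(U, Mul(K, U))
Function('Q')(E, f) = Add(Pow(f, 2), Mul(-9, E)) (Function('Q')(E, f) = Add(Mul(-9, E), Mul(f, f)) = Add(Mul(-9, E), Pow(f, 2)) = Add(Pow(f, 2), Mul(-9, E)))
Mul(Mul(Mul(-27, Add(22, Mul(-1, 7))), Function('r')(1, -6)), Pow(Function('Q')(148, 187), -1)) = Mul(Mul(Mul(-27, Add(22, Mul(-1, 7))), Mul(-6, Add(1, 1))), Pow(Add(Pow(187, 2), Mul(-9, 148)), -1)) = Mul(Mul(Mul(-27, Add(22, -7)), Mul(-6, 2)), Pow(Add(34969, -1332), -1)) = Mul(Mul(Mul(-27, 15), -12), Pow(33637, -1)) = Mul(Mul(-405, -12), Rational(1, 33637)) = Mul(4860, Rational(1, 33637)) = Rational(4860, 33637)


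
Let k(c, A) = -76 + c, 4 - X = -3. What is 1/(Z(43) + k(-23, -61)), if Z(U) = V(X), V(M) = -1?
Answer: -1/100 ≈ -0.010000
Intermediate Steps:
X = 7 (X = 4 - 1*(-3) = 4 + 3 = 7)
Z(U) = -1
1/(Z(43) + k(-23, -61)) = 1/(-1 + (-76 - 23)) = 1/(-1 - 99) = 1/(-100) = -1/100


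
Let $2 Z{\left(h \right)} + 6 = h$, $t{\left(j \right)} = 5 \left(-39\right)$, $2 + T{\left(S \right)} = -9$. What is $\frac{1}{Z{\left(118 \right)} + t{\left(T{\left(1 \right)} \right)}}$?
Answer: $- \frac{1}{139} \approx -0.0071942$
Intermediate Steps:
$T{\left(S \right)} = -11$ ($T{\left(S \right)} = -2 - 9 = -11$)
$t{\left(j \right)} = -195$
$Z{\left(h \right)} = -3 + \frac{h}{2}$
$\frac{1}{Z{\left(118 \right)} + t{\left(T{\left(1 \right)} \right)}} = \frac{1}{\left(-3 + \frac{1}{2} \cdot 118\right) - 195} = \frac{1}{\left(-3 + 59\right) - 195} = \frac{1}{56 - 195} = \frac{1}{-139} = - \frac{1}{139}$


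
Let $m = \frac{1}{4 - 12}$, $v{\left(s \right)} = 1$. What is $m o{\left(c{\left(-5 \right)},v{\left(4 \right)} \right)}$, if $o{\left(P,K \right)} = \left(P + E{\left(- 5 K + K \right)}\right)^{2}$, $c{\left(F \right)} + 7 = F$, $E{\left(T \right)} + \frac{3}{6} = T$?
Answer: $- \frac{1089}{32} \approx -34.031$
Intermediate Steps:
$E{\left(T \right)} = - \frac{1}{2} + T$
$c{\left(F \right)} = -7 + F$
$m = - \frac{1}{8}$ ($m = \frac{1}{-8} = - \frac{1}{8} \approx -0.125$)
$o{\left(P,K \right)} = \left(- \frac{1}{2} + P - 4 K\right)^{2}$ ($o{\left(P,K \right)} = \left(P + \left(- \frac{1}{2} + \left(- 5 K + K\right)\right)\right)^{2} = \left(P - \left(\frac{1}{2} + 4 K\right)\right)^{2} = \left(- \frac{1}{2} + P - 4 K\right)^{2}$)
$m o{\left(c{\left(-5 \right)},v{\left(4 \right)} \right)} = - \frac{\frac{1}{4} \left(1 - 2 \left(-7 - 5\right) + 8 \cdot 1\right)^{2}}{8} = - \frac{\frac{1}{4} \left(1 - -24 + 8\right)^{2}}{8} = - \frac{\frac{1}{4} \left(1 + 24 + 8\right)^{2}}{8} = - \frac{\frac{1}{4} \cdot 33^{2}}{8} = - \frac{\frac{1}{4} \cdot 1089}{8} = \left(- \frac{1}{8}\right) \frac{1089}{4} = - \frac{1089}{32}$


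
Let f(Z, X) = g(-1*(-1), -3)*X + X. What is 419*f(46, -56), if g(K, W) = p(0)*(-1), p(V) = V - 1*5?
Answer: -140784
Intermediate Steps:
p(V) = -5 + V (p(V) = V - 5 = -5 + V)
g(K, W) = 5 (g(K, W) = (-5 + 0)*(-1) = -5*(-1) = 5)
f(Z, X) = 6*X (f(Z, X) = 5*X + X = 6*X)
419*f(46, -56) = 419*(6*(-56)) = 419*(-336) = -140784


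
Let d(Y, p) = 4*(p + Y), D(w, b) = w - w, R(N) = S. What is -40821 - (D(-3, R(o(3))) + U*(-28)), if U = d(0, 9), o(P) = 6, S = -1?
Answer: -39813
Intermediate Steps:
R(N) = -1
D(w, b) = 0
d(Y, p) = 4*Y + 4*p (d(Y, p) = 4*(Y + p) = 4*Y + 4*p)
U = 36 (U = 4*0 + 4*9 = 0 + 36 = 36)
-40821 - (D(-3, R(o(3))) + U*(-28)) = -40821 - (0 + 36*(-28)) = -40821 - (0 - 1008) = -40821 - 1*(-1008) = -40821 + 1008 = -39813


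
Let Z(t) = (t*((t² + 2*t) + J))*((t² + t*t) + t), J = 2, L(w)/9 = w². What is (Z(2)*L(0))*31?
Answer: 0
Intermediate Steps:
L(w) = 9*w²
Z(t) = t*(t + 2*t²)*(2 + t² + 2*t) (Z(t) = (t*((t² + 2*t) + 2))*((t² + t*t) + t) = (t*(2 + t² + 2*t))*((t² + t²) + t) = (t*(2 + t² + 2*t))*(2*t² + t) = (t*(2 + t² + 2*t))*(t + 2*t²) = t*(t + 2*t²)*(2 + t² + 2*t))
(Z(2)*L(0))*31 = ((2²*(2 + 2*2³ + 5*2² + 6*2))*(9*0²))*31 = ((4*(2 + 2*8 + 5*4 + 12))*(9*0))*31 = ((4*(2 + 16 + 20 + 12))*0)*31 = ((4*50)*0)*31 = (200*0)*31 = 0*31 = 0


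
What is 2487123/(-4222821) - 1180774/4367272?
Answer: -377336663855/439100188436 ≈ -0.85934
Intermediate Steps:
2487123/(-4222821) - 1180774/4367272 = 2487123*(-1/4222821) - 1180774*1/4367272 = -829041/1407607 - 84341/311948 = -377336663855/439100188436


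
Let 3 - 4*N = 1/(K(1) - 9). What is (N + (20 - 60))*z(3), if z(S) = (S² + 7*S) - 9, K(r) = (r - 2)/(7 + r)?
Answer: -240513/292 ≈ -823.67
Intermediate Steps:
K(r) = (-2 + r)/(7 + r)
z(S) = -9 + S² + 7*S
N = 227/292 (N = ¾ - 1/(4*((-2 + 1)/(7 + 1) - 9)) = ¾ - 1/(4*(-1/8 - 9)) = ¾ - 1/(4*((⅛)*(-1) - 9)) = ¾ - 1/(4*(-⅛ - 9)) = ¾ - 1/(4*(-73/8)) = ¾ - ¼*(-8/73) = ¾ + 2/73 = 227/292 ≈ 0.77740)
(N + (20 - 60))*z(3) = (227/292 + (20 - 60))*(-9 + 3² + 7*3) = (227/292 - 40)*(-9 + 9 + 21) = -11453/292*21 = -240513/292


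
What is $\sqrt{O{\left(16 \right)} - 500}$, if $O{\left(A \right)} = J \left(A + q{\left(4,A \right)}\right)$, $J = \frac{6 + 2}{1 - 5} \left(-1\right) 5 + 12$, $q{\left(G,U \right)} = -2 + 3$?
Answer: $3 i \sqrt{14} \approx 11.225 i$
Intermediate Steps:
$q{\left(G,U \right)} = 1$
$J = 22$ ($J = \frac{8}{-4} \left(-1\right) 5 + 12 = 8 \left(- \frac{1}{4}\right) \left(-1\right) 5 + 12 = \left(-2\right) \left(-1\right) 5 + 12 = 2 \cdot 5 + 12 = 10 + 12 = 22$)
$O{\left(A \right)} = 22 + 22 A$ ($O{\left(A \right)} = 22 \left(A + 1\right) = 22 \left(1 + A\right) = 22 + 22 A$)
$\sqrt{O{\left(16 \right)} - 500} = \sqrt{\left(22 + 22 \cdot 16\right) - 500} = \sqrt{\left(22 + 352\right) - 500} = \sqrt{374 - 500} = \sqrt{-126} = 3 i \sqrt{14}$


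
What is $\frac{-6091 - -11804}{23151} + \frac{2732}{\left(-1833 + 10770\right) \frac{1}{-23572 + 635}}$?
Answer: $- \frac{483560173801}{68966829} \approx -7011.5$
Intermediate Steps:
$\frac{-6091 - -11804}{23151} + \frac{2732}{\left(-1833 + 10770\right) \frac{1}{-23572 + 635}} = \left(-6091 + 11804\right) \frac{1}{23151} + \frac{2732}{8937 \frac{1}{-22937}} = 5713 \cdot \frac{1}{23151} + \frac{2732}{8937 \left(- \frac{1}{22937}\right)} = \frac{5713}{23151} + \frac{2732}{- \frac{8937}{22937}} = \frac{5713}{23151} + 2732 \left(- \frac{22937}{8937}\right) = \frac{5713}{23151} - \frac{62663884}{8937} = - \frac{483560173801}{68966829}$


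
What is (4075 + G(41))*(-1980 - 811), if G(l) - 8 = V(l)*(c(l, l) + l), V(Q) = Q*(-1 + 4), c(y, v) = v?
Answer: -39545679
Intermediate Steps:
V(Q) = 3*Q (V(Q) = Q*3 = 3*Q)
G(l) = 8 + 6*l² (G(l) = 8 + (3*l)*(l + l) = 8 + (3*l)*(2*l) = 8 + 6*l²)
(4075 + G(41))*(-1980 - 811) = (4075 + (8 + 6*41²))*(-1980 - 811) = (4075 + (8 + 6*1681))*(-2791) = (4075 + (8 + 10086))*(-2791) = (4075 + 10094)*(-2791) = 14169*(-2791) = -39545679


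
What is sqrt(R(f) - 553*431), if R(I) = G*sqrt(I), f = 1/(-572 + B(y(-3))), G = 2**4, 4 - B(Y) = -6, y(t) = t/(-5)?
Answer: sqrt(-18819801623 + 2248*I*sqrt(562))/281 ≈ 0.00069123 + 488.2*I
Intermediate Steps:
y(t) = -t/5 (y(t) = t*(-1/5) = -t/5)
B(Y) = 10 (B(Y) = 4 - 1*(-6) = 4 + 6 = 10)
G = 16
f = -1/562 (f = 1/(-572 + 10) = 1/(-562) = -1/562 ≈ -0.0017794)
R(I) = 16*sqrt(I)
sqrt(R(f) - 553*431) = sqrt(16*sqrt(-1/562) - 553*431) = sqrt(16*(I*sqrt(562)/562) - 238343) = sqrt(8*I*sqrt(562)/281 - 238343) = sqrt(-238343 + 8*I*sqrt(562)/281)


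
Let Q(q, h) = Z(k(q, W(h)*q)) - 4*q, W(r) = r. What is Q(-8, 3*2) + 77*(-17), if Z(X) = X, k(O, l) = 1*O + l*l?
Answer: 1019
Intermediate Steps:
k(O, l) = O + l²
Q(q, h) = -3*q + h²*q² (Q(q, h) = (q + (h*q)²) - 4*q = (q + h²*q²) - 4*q = -3*q + h²*q²)
Q(-8, 3*2) + 77*(-17) = -8*(-3 - 8*(3*2)²) + 77*(-17) = -8*(-3 - 8*6²) - 1309 = -8*(-3 - 8*36) - 1309 = -8*(-3 - 288) - 1309 = -8*(-291) - 1309 = 2328 - 1309 = 1019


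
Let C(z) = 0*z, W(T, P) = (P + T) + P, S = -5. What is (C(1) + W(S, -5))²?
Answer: 225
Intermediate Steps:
W(T, P) = T + 2*P
C(z) = 0
(C(1) + W(S, -5))² = (0 + (-5 + 2*(-5)))² = (0 + (-5 - 10))² = (0 - 15)² = (-15)² = 225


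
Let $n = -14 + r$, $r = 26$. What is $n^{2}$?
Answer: $144$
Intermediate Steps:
$n = 12$ ($n = -14 + 26 = 12$)
$n^{2} = 12^{2} = 144$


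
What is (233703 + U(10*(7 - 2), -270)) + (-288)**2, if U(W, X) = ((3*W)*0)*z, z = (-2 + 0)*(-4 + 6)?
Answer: 316647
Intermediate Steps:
z = -4 (z = -2*2 = -4)
U(W, X) = 0 (U(W, X) = ((3*W)*0)*(-4) = 0*(-4) = 0)
(233703 + U(10*(7 - 2), -270)) + (-288)**2 = (233703 + 0) + (-288)**2 = 233703 + 82944 = 316647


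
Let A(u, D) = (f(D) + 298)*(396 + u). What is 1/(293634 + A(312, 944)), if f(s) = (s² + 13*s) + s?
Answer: 1/640785834 ≈ 1.5606e-9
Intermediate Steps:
f(s) = s² + 14*s
A(u, D) = (298 + D*(14 + D))*(396 + u) (A(u, D) = (D*(14 + D) + 298)*(396 + u) = (298 + D*(14 + D))*(396 + u))
1/(293634 + A(312, 944)) = 1/(293634 + (118008 + 298*312 + 396*944*(14 + 944) + 944*312*(14 + 944))) = 1/(293634 + (118008 + 92976 + 396*944*958 + 944*312*958)) = 1/(293634 + (118008 + 92976 + 358123392 + 282157824)) = 1/(293634 + 640492200) = 1/640785834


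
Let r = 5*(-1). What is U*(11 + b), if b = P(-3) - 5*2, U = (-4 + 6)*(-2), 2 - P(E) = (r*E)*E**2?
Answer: 528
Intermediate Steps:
r = -5
P(E) = 2 + 5*E**3 (P(E) = 2 - (-5*E)*E**2 = 2 - (-5)*E**3 = 2 + 5*E**3)
U = -4 (U = 2*(-2) = -4)
b = -143 (b = (2 + 5*(-3)**3) - 5*2 = (2 + 5*(-27)) - 10 = (2 - 135) - 10 = -133 - 10 = -143)
U*(11 + b) = -4*(11 - 143) = -4*(-132) = 528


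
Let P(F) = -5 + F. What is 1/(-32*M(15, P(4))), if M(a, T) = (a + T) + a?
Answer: -1/928 ≈ -0.0010776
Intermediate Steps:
M(a, T) = T + 2*a (M(a, T) = (T + a) + a = T + 2*a)
1/(-32*M(15, P(4))) = 1/(-32*((-5 + 4) + 2*15)) = 1/(-32*(-1 + 30)) = 1/(-32*29) = 1/(-928) = -1/928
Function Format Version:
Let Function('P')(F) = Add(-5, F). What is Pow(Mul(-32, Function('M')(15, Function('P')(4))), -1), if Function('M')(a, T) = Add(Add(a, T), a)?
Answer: Rational(-1, 928) ≈ -0.0010776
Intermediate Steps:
Function('M')(a, T) = Add(T, Mul(2, a)) (Function('M')(a, T) = Add(Add(T, a), a) = Add(T, Mul(2, a)))
Pow(Mul(-32, Function('M')(15, Function('P')(4))), -1) = Pow(Mul(-32, Add(Add(-5, 4), Mul(2, 15))), -1) = Pow(Mul(-32, Add(-1, 30)), -1) = Pow(Mul(-32, 29), -1) = Pow(-928, -1) = Rational(-1, 928)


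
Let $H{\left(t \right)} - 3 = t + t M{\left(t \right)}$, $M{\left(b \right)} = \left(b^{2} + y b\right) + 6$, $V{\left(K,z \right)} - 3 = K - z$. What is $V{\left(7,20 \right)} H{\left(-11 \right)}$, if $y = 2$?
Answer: $11630$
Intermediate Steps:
$V{\left(K,z \right)} = 3 + K - z$ ($V{\left(K,z \right)} = 3 + \left(K - z\right) = 3 + K - z$)
$M{\left(b \right)} = 6 + b^{2} + 2 b$ ($M{\left(b \right)} = \left(b^{2} + 2 b\right) + 6 = 6 + b^{2} + 2 b$)
$H{\left(t \right)} = 3 + t + t \left(6 + t^{2} + 2 t\right)$ ($H{\left(t \right)} = 3 + \left(t + t \left(6 + t^{2} + 2 t\right)\right) = 3 + t + t \left(6 + t^{2} + 2 t\right)$)
$V{\left(7,20 \right)} H{\left(-11 \right)} = \left(3 + 7 - 20\right) \left(3 - 11 - 11 \left(6 + \left(-11\right)^{2} + 2 \left(-11\right)\right)\right) = \left(3 + 7 - 20\right) \left(3 - 11 - 11 \left(6 + 121 - 22\right)\right) = - 10 \left(3 - 11 - 1155\right) = \left(-10\right) \left(-1163\right) = 11630$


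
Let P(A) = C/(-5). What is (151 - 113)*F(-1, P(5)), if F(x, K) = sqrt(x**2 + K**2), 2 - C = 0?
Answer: 38*sqrt(29)/5 ≈ 40.927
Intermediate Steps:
C = 2 (C = 2 - 1*0 = 2 + 0 = 2)
P(A) = -2/5 (P(A) = 2/(-5) = 2*(-1/5) = -2/5)
F(x, K) = sqrt(K**2 + x**2)
(151 - 113)*F(-1, P(5)) = (151 - 113)*sqrt((-2/5)**2 + (-1)**2) = 38*sqrt(4/25 + 1) = 38*sqrt(29/25) = 38*(sqrt(29)/5) = 38*sqrt(29)/5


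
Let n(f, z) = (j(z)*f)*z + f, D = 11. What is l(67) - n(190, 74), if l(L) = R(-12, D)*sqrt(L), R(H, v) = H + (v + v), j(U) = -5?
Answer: 70110 + 10*sqrt(67) ≈ 70192.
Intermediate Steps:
R(H, v) = H + 2*v
l(L) = 10*sqrt(L) (l(L) = (-12 + 2*11)*sqrt(L) = (-12 + 22)*sqrt(L) = 10*sqrt(L))
n(f, z) = f - 5*f*z (n(f, z) = (-5*f)*z + f = -5*f*z + f = f - 5*f*z)
l(67) - n(190, 74) = 10*sqrt(67) - 190*(1 - 5*74) = 10*sqrt(67) - 190*(1 - 370) = 10*sqrt(67) - 190*(-369) = 10*sqrt(67) - 1*(-70110) = 10*sqrt(67) + 70110 = 70110 + 10*sqrt(67)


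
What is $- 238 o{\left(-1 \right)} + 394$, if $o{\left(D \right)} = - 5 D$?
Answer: $-796$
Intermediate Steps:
$- 238 o{\left(-1 \right)} + 394 = - 238 \left(\left(-5\right) \left(-1\right)\right) + 394 = \left(-238\right) 5 + 394 = -1190 + 394 = -796$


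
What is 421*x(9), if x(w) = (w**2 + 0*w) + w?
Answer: 37890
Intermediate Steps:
x(w) = w + w**2 (x(w) = (w**2 + 0) + w = w**2 + w = w + w**2)
421*x(9) = 421*(9*(1 + 9)) = 421*(9*10) = 421*90 = 37890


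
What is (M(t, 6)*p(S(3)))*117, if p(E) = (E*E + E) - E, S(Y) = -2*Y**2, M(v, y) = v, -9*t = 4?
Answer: -16848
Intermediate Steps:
t = -4/9 (t = -1/9*4 = -4/9 ≈ -0.44444)
p(E) = E**2 (p(E) = (E**2 + E) - E = (E + E**2) - E = E**2)
(M(t, 6)*p(S(3)))*117 = -4*(-2*3**2)**2/9*117 = -4*(-2*9)**2/9*117 = -4/9*(-18)**2*117 = -4/9*324*117 = -144*117 = -16848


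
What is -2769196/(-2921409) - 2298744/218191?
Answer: -6111357765860/637425151119 ≈ -9.5876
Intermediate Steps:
-2769196/(-2921409) - 2298744/218191 = -2769196*(-1/2921409) - 2298744*1/218191 = 2769196/2921409 - 2298744/218191 = -6111357765860/637425151119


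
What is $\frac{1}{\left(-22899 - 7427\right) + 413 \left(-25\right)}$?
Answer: $- \frac{1}{40651} \approx -2.46 \cdot 10^{-5}$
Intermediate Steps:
$\frac{1}{\left(-22899 - 7427\right) + 413 \left(-25\right)} = \frac{1}{\left(-22899 - 7427\right) - 10325} = \frac{1}{-30326 - 10325} = \frac{1}{-40651} = - \frac{1}{40651}$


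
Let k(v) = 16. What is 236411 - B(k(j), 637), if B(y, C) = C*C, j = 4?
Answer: -169358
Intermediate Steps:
B(y, C) = C**2
236411 - B(k(j), 637) = 236411 - 1*637**2 = 236411 - 1*405769 = 236411 - 405769 = -169358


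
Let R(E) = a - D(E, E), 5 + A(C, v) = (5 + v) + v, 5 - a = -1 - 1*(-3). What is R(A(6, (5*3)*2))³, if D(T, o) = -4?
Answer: 343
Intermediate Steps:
a = 3 (a = 5 - (-1 - 1*(-3)) = 5 - (-1 + 3) = 5 - 1*2 = 5 - 2 = 3)
A(C, v) = 2*v (A(C, v) = -5 + ((5 + v) + v) = -5 + (5 + 2*v) = 2*v)
R(E) = 7 (R(E) = 3 - 1*(-4) = 3 + 4 = 7)
R(A(6, (5*3)*2))³ = 7³ = 343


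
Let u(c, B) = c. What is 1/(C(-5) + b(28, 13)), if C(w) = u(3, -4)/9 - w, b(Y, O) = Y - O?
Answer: 3/61 ≈ 0.049180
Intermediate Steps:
C(w) = ⅓ - w (C(w) = 3/9 - w = 3*(⅑) - w = ⅓ - w)
1/(C(-5) + b(28, 13)) = 1/((⅓ - 1*(-5)) + (28 - 1*13)) = 1/((⅓ + 5) + (28 - 13)) = 1/(16/3 + 15) = 1/(61/3) = 3/61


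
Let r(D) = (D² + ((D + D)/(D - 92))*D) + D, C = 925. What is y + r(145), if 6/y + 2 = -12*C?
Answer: 6461696901/294203 ≈ 21963.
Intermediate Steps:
y = -3/5551 (y = 6/(-2 - 12*925) = 6/(-2 - 11100) = 6/(-11102) = 6*(-1/11102) = -3/5551 ≈ -0.00054044)
r(D) = D + D² + 2*D²/(-92 + D) (r(D) = (D² + ((2*D)/(-92 + D))*D) + D = (D² + (2*D/(-92 + D))*D) + D = (D² + 2*D²/(-92 + D)) + D = D + D² + 2*D²/(-92 + D))
y + r(145) = -3/5551 + 145*(-92 + 145² - 89*145)/(-92 + 145) = -3/5551 + 145*(-92 + 21025 - 12905)/53 = -3/5551 + 145*(1/53)*8028 = -3/5551 + 1164060/53 = 6461696901/294203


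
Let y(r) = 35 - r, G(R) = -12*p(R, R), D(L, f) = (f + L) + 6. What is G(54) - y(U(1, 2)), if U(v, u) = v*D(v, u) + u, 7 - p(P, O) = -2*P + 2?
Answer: -1380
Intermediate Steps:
p(P, O) = 5 + 2*P (p(P, O) = 7 - (-2*P + 2) = 7 - (2 - 2*P) = 7 + (-2 + 2*P) = 5 + 2*P)
D(L, f) = 6 + L + f (D(L, f) = (L + f) + 6 = 6 + L + f)
G(R) = -60 - 24*R (G(R) = -12*(5 + 2*R) = -60 - 24*R)
U(v, u) = u + v*(6 + u + v) (U(v, u) = v*(6 + v + u) + u = v*(6 + u + v) + u = u + v*(6 + u + v))
G(54) - y(U(1, 2)) = (-60 - 24*54) - (35 - (2 + 1*(6 + 2 + 1))) = (-60 - 1296) - (35 - (2 + 1*9)) = -1356 - (35 - (2 + 9)) = -1356 - (35 - 1*11) = -1356 - (35 - 11) = -1356 - 1*24 = -1356 - 24 = -1380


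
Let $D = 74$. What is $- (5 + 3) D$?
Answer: $-592$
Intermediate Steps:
$- (5 + 3) D = - (5 + 3) 74 = \left(-1\right) 8 \cdot 74 = \left(-8\right) 74 = -592$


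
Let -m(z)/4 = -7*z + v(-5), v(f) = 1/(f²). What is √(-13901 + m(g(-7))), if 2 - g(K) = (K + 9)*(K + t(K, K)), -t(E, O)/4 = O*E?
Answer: 3*I*√6881/5 ≈ 49.771*I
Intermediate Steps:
v(f) = f⁻²
t(E, O) = -4*E*O (t(E, O) = -4*O*E = -4*E*O)
g(K) = 2 - (9 + K)*(K - 4*K²) (g(K) = 2 - (K + 9)*(K - 4*K*K) = 2 - (9 + K)*(K - 4*K²))
m(z) = -4/25 + 28*z (m(z) = -4*(-7*z + (-5)⁻²) = -4*(-7*z + 1/25) = -4*(1/25 - 7*z) = -4/25 + 28*z)
√(-13901 + m(g(-7))) = √(-13901 + (-4/25 + 28*(2 - 9*(-7) + 4*(-7)³ + 35*(-7)²))) = √(-13901 + (-4/25 + 28*(2 + 63 + 4*(-343) + 35*49))) = √(-13901 + (-4/25 + 28*(2 + 63 - 1372 + 1715))) = √(-13901 + (-4/25 + 28*408)) = √(-13901 + (-4/25 + 11424)) = √(-13901 + 285596/25) = √(-61929/25) = 3*I*√6881/5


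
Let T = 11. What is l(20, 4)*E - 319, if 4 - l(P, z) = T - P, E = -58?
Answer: -1073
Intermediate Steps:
l(P, z) = -7 + P (l(P, z) = 4 - (11 - P) = 4 + (-11 + P) = -7 + P)
l(20, 4)*E - 319 = (-7 + 20)*(-58) - 319 = 13*(-58) - 319 = -754 - 319 = -1073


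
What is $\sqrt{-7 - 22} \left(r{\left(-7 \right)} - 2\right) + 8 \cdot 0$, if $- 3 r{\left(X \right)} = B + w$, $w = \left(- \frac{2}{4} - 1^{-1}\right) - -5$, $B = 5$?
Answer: $- \frac{29 i \sqrt{29}}{6} \approx - 26.028 i$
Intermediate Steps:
$w = \frac{7}{2}$ ($w = \left(\left(-2\right) \frac{1}{4} - 1\right) + 5 = \left(- \frac{1}{2} - 1\right) + 5 = - \frac{3}{2} + 5 = \frac{7}{2} \approx 3.5$)
$r{\left(X \right)} = - \frac{17}{6}$ ($r{\left(X \right)} = - \frac{5 + \frac{7}{2}}{3} = \left(- \frac{1}{3}\right) \frac{17}{2} = - \frac{17}{6}$)
$\sqrt{-7 - 22} \left(r{\left(-7 \right)} - 2\right) + 8 \cdot 0 = \sqrt{-7 - 22} \left(- \frac{17}{6} - 2\right) + 8 \cdot 0 = \sqrt{-29} \left(- \frac{17}{6} - 2\right) + 0 = i \sqrt{29} \left(- \frac{29}{6}\right) + 0 = - \frac{29 i \sqrt{29}}{6} + 0 = - \frac{29 i \sqrt{29}}{6}$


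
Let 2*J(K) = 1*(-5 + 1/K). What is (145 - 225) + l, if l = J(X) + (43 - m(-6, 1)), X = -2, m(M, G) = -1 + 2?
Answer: -163/4 ≈ -40.750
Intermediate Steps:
m(M, G) = 1
J(K) = -5/2 + 1/(2*K) (J(K) = (1*(-5 + 1/K))/2 = (-5 + 1/K)/2 = -5/2 + 1/(2*K))
l = 157/4 (l = (1/2)*(1 - 5*(-2))/(-2) + (43 - 1*1) = (1/2)*(-1/2)*(1 + 10) + (43 - 1) = (1/2)*(-1/2)*11 + 42 = -11/4 + 42 = 157/4 ≈ 39.250)
(145 - 225) + l = (145 - 225) + 157/4 = -80 + 157/4 = -163/4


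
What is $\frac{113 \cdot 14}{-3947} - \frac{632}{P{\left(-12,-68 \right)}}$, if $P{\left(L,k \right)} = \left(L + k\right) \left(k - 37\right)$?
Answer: $- \frac{1972913}{4144350} \approx -0.47605$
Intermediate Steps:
$P{\left(L,k \right)} = \left(-37 + k\right) \left(L + k\right)$ ($P{\left(L,k \right)} = \left(L + k\right) \left(-37 + k\right) = \left(-37 + k\right) \left(L + k\right)$)
$\frac{113 \cdot 14}{-3947} - \frac{632}{P{\left(-12,-68 \right)}} = \frac{113 \cdot 14}{-3947} - \frac{632}{\left(-68\right)^{2} - -444 - -2516 - -816} = 1582 \left(- \frac{1}{3947}\right) - \frac{632}{4624 + 444 + 2516 + 816} = - \frac{1582}{3947} - \frac{632}{8400} = - \frac{1582}{3947} - \frac{79}{1050} = - \frac{1972913}{4144350}$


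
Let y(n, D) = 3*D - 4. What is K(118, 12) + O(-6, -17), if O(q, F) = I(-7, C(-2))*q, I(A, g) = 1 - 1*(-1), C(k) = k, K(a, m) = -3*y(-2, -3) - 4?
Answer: 23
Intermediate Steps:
y(n, D) = -4 + 3*D
K(a, m) = 35 (K(a, m) = -3*(-4 + 3*(-3)) - 4 = -3*(-4 - 9) - 4 = -3*(-13) - 4 = 39 - 4 = 35)
I(A, g) = 2 (I(A, g) = 1 + 1 = 2)
O(q, F) = 2*q
K(118, 12) + O(-6, -17) = 35 + 2*(-6) = 35 - 12 = 23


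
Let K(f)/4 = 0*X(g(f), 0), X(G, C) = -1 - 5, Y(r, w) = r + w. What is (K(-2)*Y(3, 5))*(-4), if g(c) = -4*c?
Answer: 0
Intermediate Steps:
X(G, C) = -6
K(f) = 0 (K(f) = 4*(0*(-6)) = 4*0 = 0)
(K(-2)*Y(3, 5))*(-4) = (0*(3 + 5))*(-4) = (0*8)*(-4) = 0*(-4) = 0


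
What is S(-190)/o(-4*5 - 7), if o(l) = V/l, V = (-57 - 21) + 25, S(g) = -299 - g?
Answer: -2943/53 ≈ -55.528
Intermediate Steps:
V = -53 (V = -78 + 25 = -53)
o(l) = -53/l
S(-190)/o(-4*5 - 7) = (-299 - 1*(-190))/((-53/(-4*5 - 7))) = (-299 + 190)/((-53/(-20 - 7))) = -109/((-53/(-27))) = -109/((-53*(-1/27))) = -109/53/27 = -109*27/53 = -2943/53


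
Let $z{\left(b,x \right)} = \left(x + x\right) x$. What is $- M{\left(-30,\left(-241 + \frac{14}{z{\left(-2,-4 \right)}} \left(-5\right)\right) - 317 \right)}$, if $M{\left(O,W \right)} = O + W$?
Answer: $\frac{9443}{16} \approx 590.19$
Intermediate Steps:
$z{\left(b,x \right)} = 2 x^{2}$ ($z{\left(b,x \right)} = 2 x x = 2 x^{2}$)
$- M{\left(-30,\left(-241 + \frac{14}{z{\left(-2,-4 \right)}} \left(-5\right)\right) - 317 \right)} = - (-30 - \left(558 - \frac{14}{2 \left(-4\right)^{2}} \left(-5\right)\right)) = - (-30 - \left(558 - \frac{14}{2 \cdot 16} \left(-5\right)\right)) = - (-30 - \left(558 - \frac{14}{32} \left(-5\right)\right)) = - (-30 - \left(558 - 14 \cdot \frac{1}{32} \left(-5\right)\right)) = - (-30 + \left(\left(-241 + \frac{7}{16} \left(-5\right)\right) - 317\right)) = - (-30 - \frac{8963}{16}) = \left(-1\right) \left(- \frac{9443}{16}\right) = \frac{9443}{16}$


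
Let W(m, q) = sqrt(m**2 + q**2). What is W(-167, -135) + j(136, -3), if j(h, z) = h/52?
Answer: 34/13 + sqrt(46114) ≈ 217.36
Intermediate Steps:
j(h, z) = h/52 (j(h, z) = h*(1/52) = h/52)
W(-167, -135) + j(136, -3) = sqrt((-167)**2 + (-135)**2) + (1/52)*136 = sqrt(27889 + 18225) + 34/13 = sqrt(46114) + 34/13 = 34/13 + sqrt(46114)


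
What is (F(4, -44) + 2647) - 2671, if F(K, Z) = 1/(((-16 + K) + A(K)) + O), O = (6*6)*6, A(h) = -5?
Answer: -4775/199 ≈ -23.995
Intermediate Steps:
O = 216 (O = 36*6 = 216)
F(K, Z) = 1/(195 + K) (F(K, Z) = 1/(((-16 + K) - 5) + 216) = 1/((-21 + K) + 216) = 1/(195 + K))
(F(4, -44) + 2647) - 2671 = (1/(195 + 4) + 2647) - 2671 = (1/199 + 2647) - 2671 = 526754/199 - 2671 = -4775/199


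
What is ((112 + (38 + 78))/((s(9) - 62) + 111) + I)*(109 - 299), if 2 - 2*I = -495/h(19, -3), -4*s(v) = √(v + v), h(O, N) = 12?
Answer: -383461325/76796 - 259920*√2/19199 ≈ -5012.4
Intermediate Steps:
s(v) = -√2*√v/4 (s(v) = -√(v + v)/4 = -√2*√v/4)
I = 173/8 (I = 1 - (-495)/(2*12) = 1 - ½*(-165/4) = 1 + 165/8 = 173/8 ≈ 21.625)
((112 + (38 + 78))/((s(9) - 62) + 111) + I)*(109 - 299) = ((112 + (38 + 78))/((-√2*√9/4 - 62) + 111) + 173/8)*(109 - 299) = ((112 + 116)/((-¼*√2*3 - 62) + 111) + 173/8)*(-190) = (228/((-3*√2/4 - 62) + 111) + 173/8)*(-190) = (228/((-62 - 3*√2/4) + 111) + 173/8)*(-190) = (228/(49 - 3*√2/4) + 173/8)*(-190) = (173/8 + 228/(49 - 3*√2/4))*(-190) = -16435/4 - 43320/(49 - 3*√2/4)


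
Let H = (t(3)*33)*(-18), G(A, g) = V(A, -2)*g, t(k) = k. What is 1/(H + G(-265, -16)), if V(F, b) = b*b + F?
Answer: 1/2394 ≈ 0.00041771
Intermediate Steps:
V(F, b) = F + b² (V(F, b) = b² + F = F + b²)
G(A, g) = g*(4 + A) (G(A, g) = (A + (-2)²)*g = (A + 4)*g = (4 + A)*g = g*(4 + A))
H = -1782 (H = (3*33)*(-18) = 99*(-18) = -1782)
1/(H + G(-265, -16)) = 1/(-1782 - 16*(4 - 265)) = 1/(-1782 - 16*(-261)) = 1/(-1782 + 4176) = 1/2394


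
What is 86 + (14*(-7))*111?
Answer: -10792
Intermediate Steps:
86 + (14*(-7))*111 = 86 - 98*111 = 86 - 10878 = -10792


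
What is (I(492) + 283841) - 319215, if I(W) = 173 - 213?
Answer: -35414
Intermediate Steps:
I(W) = -40
(I(492) + 283841) - 319215 = (-40 + 283841) - 319215 = 283801 - 319215 = -35414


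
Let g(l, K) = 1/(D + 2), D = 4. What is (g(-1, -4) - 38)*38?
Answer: -4313/3 ≈ -1437.7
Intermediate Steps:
g(l, K) = ⅙ (g(l, K) = 1/(4 + 2) = 1/6 = ⅙)
(g(-1, -4) - 38)*38 = (⅙ - 38)*38 = -227/6*38 = -4313/3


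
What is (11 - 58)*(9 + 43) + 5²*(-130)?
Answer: -5694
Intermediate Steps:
(11 - 58)*(9 + 43) + 5²*(-130) = -47*52 + 25*(-130) = -2444 - 3250 = -5694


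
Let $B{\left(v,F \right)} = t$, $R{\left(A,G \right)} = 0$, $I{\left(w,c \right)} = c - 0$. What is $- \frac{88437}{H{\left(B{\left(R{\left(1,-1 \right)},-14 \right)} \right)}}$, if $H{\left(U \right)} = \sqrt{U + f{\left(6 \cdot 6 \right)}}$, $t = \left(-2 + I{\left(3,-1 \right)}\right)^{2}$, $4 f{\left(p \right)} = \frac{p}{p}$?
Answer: $- \frac{176874 \sqrt{37}}{37} \approx -29078.0$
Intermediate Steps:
$I{\left(w,c \right)} = c$ ($I{\left(w,c \right)} = c + 0 = c$)
$f{\left(p \right)} = \frac{1}{4}$ ($f{\left(p \right)} = \frac{p \frac{1}{p}}{4} = \frac{1}{4} \cdot 1 = \frac{1}{4}$)
$t = 9$ ($t = \left(-2 - 1\right)^{2} = \left(-3\right)^{2} = 9$)
$B{\left(v,F \right)} = 9$
$H{\left(U \right)} = \sqrt{\frac{1}{4} + U}$ ($H{\left(U \right)} = \sqrt{U + \frac{1}{4}} = \sqrt{\frac{1}{4} + U}$)
$- \frac{88437}{H{\left(B{\left(R{\left(1,-1 \right)},-14 \right)} \right)}} = - \frac{88437}{\frac{1}{2} \sqrt{1 + 4 \cdot 9}} = - \frac{88437}{\frac{1}{2} \sqrt{1 + 36}} = - \frac{88437}{\frac{1}{2} \sqrt{37}} = - 88437 \frac{2 \sqrt{37}}{37} = - \frac{176874 \sqrt{37}}{37}$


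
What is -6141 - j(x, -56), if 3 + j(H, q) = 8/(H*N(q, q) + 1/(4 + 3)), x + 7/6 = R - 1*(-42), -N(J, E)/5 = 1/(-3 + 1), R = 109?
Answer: -193206498/31477 ≈ -6138.0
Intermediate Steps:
N(J, E) = 5/2 (N(J, E) = -5/(-3 + 1) = -5/(-2) = -5*(-½) = 5/2)
x = 899/6 (x = -7/6 + (109 - 1*(-42)) = -7/6 + (109 + 42) = -7/6 + 151 = 899/6 ≈ 149.83)
j(H, q) = -3 + 8/(⅐ + 5*H/2) (j(H, q) = -3 + 8/(H*(5/2) + 1/(4 + 3)) = -3 + 8/(5*H/2 + 1/7) = -3 + 8/(5*H/2 + ⅐) = -3 + 8/(⅐ + 5*H/2))
-6141 - j(x, -56) = -6141 - (106 - 105*899/6)/(2 + 35*(899/6)) = -6141 - (106 - 31465/2)/(2 + 31465/6) = -6141 - (-31253)/(31477/6*2) = -6141 - 6*(-31253)/(31477*2) = -6141 - 1*(-93759/31477) = -6141 + 93759/31477 = -193206498/31477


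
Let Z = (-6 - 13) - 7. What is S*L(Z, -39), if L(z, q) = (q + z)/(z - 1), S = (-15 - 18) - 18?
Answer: -1105/9 ≈ -122.78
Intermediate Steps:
Z = -26 (Z = -19 - 7 = -26)
S = -51 (S = -33 - 18 = -51)
L(z, q) = (q + z)/(-1 + z)
S*L(Z, -39) = -51*(-39 - 26)/(-1 - 26) = -51*(-65)/(-27) = -(-17)*(-65)/9 = -51*65/27 = -1105/9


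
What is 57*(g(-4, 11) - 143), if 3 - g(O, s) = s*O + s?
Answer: -6099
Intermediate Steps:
g(O, s) = 3 - s - O*s (g(O, s) = 3 - (s*O + s) = 3 - (O*s + s) = 3 - (s + O*s) = 3 + (-s - O*s) = 3 - s - O*s)
57*(g(-4, 11) - 143) = 57*((3 - 1*11 - 1*(-4)*11) - 143) = 57*((3 - 11 + 44) - 143) = 57*(36 - 143) = 57*(-107) = -6099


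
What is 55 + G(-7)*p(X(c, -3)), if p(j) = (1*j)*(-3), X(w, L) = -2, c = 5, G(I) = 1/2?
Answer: 58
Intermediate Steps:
G(I) = ½ (G(I) = 1*(½) = ½)
p(j) = -3*j (p(j) = j*(-3) = -3*j)
55 + G(-7)*p(X(c, -3)) = 55 + (-3*(-2))/2 = 55 + (½)*6 = 55 + 3 = 58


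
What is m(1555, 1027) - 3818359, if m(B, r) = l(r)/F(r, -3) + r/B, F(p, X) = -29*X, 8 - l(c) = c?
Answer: -516568192511/135285 ≈ -3.8184e+6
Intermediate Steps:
l(c) = 8 - c
m(B, r) = 8/87 - r/87 + r/B (m(B, r) = (8 - r)/((-29*(-3))) + r/B = (8 - r)/87 + r/B = (8 - r)*(1/87) + r/B = (8/87 - r/87) + r/B = 8/87 - r/87 + r/B)
m(1555, 1027) - 3818359 = (1027 + (1/87)*1555*(8 - 1*1027))/1555 - 3818359 = (1027 + (1/87)*1555*(8 - 1027))/1555 - 3818359 = (1027 + (1/87)*1555*(-1019))/1555 - 3818359 = (1027 - 1584545/87)/1555 - 3818359 = (1/1555)*(-1495196/87) - 3818359 = -1495196/135285 - 3818359 = -516568192511/135285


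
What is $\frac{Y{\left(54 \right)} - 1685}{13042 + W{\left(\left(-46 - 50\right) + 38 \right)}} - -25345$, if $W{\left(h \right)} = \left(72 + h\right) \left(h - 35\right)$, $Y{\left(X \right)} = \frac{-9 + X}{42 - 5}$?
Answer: $\frac{550464940}{21719} \approx 25345.0$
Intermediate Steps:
$Y{\left(X \right)} = - \frac{9}{37} + \frac{X}{37}$ ($Y{\left(X \right)} = \frac{-9 + X}{37} = \left(-9 + X\right) \frac{1}{37} = - \frac{9}{37} + \frac{X}{37}$)
$W{\left(h \right)} = \left(-35 + h\right) \left(72 + h\right)$ ($W{\left(h \right)} = \left(72 + h\right) \left(-35 + h\right) = \left(-35 + h\right) \left(72 + h\right)$)
$\frac{Y{\left(54 \right)} - 1685}{13042 + W{\left(\left(-46 - 50\right) + 38 \right)}} - -25345 = \frac{\left(- \frac{9}{37} + \frac{1}{37} \cdot 54\right) - 1685}{13042 + \left(-2520 + \left(\left(-46 - 50\right) + 38\right)^{2} + 37 \left(\left(-46 - 50\right) + 38\right)\right)} - -25345 = \frac{\left(- \frac{9}{37} + \frac{54}{37}\right) - 1685}{13042 + \left(-2520 + \left(-96 + 38\right)^{2} + 37 \left(-96 + 38\right)\right)} + 25345 = \frac{\frac{45}{37} - 1685}{13042 + \left(-2520 + \left(-58\right)^{2} + 37 \left(-58\right)\right)} + 25345 = - \frac{62300}{37 \left(13042 - 1302\right)} + 25345 = - \frac{62300}{37 \cdot 11740} + 25345 = \left(- \frac{62300}{37}\right) \frac{1}{11740} + 25345 = - \frac{3115}{21719} + 25345 = \frac{550464940}{21719}$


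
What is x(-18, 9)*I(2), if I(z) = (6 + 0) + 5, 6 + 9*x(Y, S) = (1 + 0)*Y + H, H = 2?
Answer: -242/9 ≈ -26.889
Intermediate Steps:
x(Y, S) = -4/9 + Y/9 (x(Y, S) = -⅔ + ((1 + 0)*Y + 2)/9 = -⅔ + (1*Y + 2)/9 = -⅔ + (Y + 2)/9 = -⅔ + (2 + Y)/9 = -⅔ + (2/9 + Y/9) = -4/9 + Y/9)
I(z) = 11 (I(z) = 6 + 5 = 11)
x(-18, 9)*I(2) = (-4/9 + (⅑)*(-18))*11 = (-4/9 - 2)*11 = -22/9*11 = -242/9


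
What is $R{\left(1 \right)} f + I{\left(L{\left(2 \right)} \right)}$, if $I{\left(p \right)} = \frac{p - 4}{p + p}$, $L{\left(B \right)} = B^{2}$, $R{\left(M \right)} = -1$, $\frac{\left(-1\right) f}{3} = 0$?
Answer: $0$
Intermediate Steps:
$f = 0$ ($f = \left(-3\right) 0 = 0$)
$I{\left(p \right)} = \frac{-4 + p}{2 p}$
$R{\left(1 \right)} f + I{\left(L{\left(2 \right)} \right)} = \left(-1\right) 0 + \frac{-4 + 2^{2}}{2 \cdot 2^{2}} = 0 + \frac{-4 + 4}{2 \cdot 4} = 0 + \frac{1}{2} \cdot \frac{1}{4} \cdot 0 = 0 + 0 = 0$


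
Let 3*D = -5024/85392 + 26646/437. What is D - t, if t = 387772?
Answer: -2713023771520/6996807 ≈ -3.8775e+5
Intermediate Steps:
D = 142072484/6996807 (D = (-5024/85392 + 26646/437)/3 = (-5024*1/85392 + 26646*(1/437))/3 = (-314/5337 + 26646/437)/3 = (1/3)*(142072484/2332269) = 142072484/6996807 ≈ 20.305)
D - t = 142072484/6996807 - 1*387772 = 142072484/6996807 - 387772 = -2713023771520/6996807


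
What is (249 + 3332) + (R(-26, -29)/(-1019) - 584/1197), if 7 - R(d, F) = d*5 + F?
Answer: 4367105885/1219743 ≈ 3580.3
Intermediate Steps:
R(d, F) = 7 - F - 5*d (R(d, F) = 7 - (d*5 + F) = 7 - (5*d + F) = 7 - (F + 5*d) = 7 + (-F - 5*d) = 7 - F - 5*d)
(249 + 3332) + (R(-26, -29)/(-1019) - 584/1197) = (249 + 3332) + ((7 - 1*(-29) - 5*(-26))/(-1019) - 584/1197) = 3581 + ((7 + 29 + 130)*(-1/1019) - 584*1/1197) = 3581 + (166*(-1/1019) - 584/1197) = 3581 + (-166/1019 - 584/1197) = 3581 - 793798/1219743 = 4367105885/1219743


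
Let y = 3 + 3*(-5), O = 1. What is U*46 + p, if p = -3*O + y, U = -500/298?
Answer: -13735/149 ≈ -92.181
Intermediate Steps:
y = -12 (y = 3 - 15 = -12)
U = -250/149 (U = -500*1/298 = -250/149 ≈ -1.6779)
p = -15 (p = -3*1 - 12 = -3 - 12 = -15)
U*46 + p = -250/149*46 - 15 = -11500/149 - 15 = -13735/149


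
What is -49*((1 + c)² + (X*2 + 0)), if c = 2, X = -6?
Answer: 147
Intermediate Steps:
-49*((1 + c)² + (X*2 + 0)) = -49*((1 + 2)² + (-6*2 + 0)) = -49*(3² + (-12 + 0)) = -49*(9 - 12) = -49*(-3) = 147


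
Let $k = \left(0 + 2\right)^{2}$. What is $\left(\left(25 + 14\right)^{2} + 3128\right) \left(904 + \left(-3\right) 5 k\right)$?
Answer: $3923756$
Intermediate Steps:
$k = 4$ ($k = 2^{2} = 4$)
$\left(\left(25 + 14\right)^{2} + 3128\right) \left(904 + \left(-3\right) 5 k\right) = \left(\left(25 + 14\right)^{2} + 3128\right) \left(904 + \left(-3\right) 5 \cdot 4\right) = \left(39^{2} + 3128\right) \left(904 - 60\right) = \left(1521 + 3128\right) \left(904 - 60\right) = 4649 \cdot 844 = 3923756$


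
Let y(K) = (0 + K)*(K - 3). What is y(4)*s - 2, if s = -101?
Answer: -406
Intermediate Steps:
y(K) = K*(-3 + K)
y(4)*s - 2 = (4*(-3 + 4))*(-101) - 2 = (4*1)*(-101) - 2 = 4*(-101) - 2 = -404 - 2 = -406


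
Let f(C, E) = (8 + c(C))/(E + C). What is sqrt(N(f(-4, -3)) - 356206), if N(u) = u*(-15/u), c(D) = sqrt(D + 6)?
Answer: I*sqrt(356221) ≈ 596.84*I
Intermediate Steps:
c(D) = sqrt(6 + D)
f(C, E) = (8 + sqrt(6 + C))/(C + E) (f(C, E) = (8 + sqrt(6 + C))/(E + C) = (8 + sqrt(6 + C))/(C + E))
N(u) = -15
sqrt(N(f(-4, -3)) - 356206) = sqrt(-15 - 356206) = sqrt(-356221) = I*sqrt(356221)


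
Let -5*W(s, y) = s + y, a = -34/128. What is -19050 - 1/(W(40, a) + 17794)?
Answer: -108423780170/5691537 ≈ -19050.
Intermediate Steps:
a = -17/64 (a = -34*1/128 = -17/64 ≈ -0.26563)
W(s, y) = -s/5 - y/5 (W(s, y) = -(s + y)/5 = -s/5 - y/5)
-19050 - 1/(W(40, a) + 17794) = -19050 - 1/((-1/5*40 - 1/5*(-17/64)) + 17794) = -19050 - 1/((-8 + 17/320) + 17794) = -19050 - 1/(-2543/320 + 17794) = -19050 - 1/5691537/320 = -19050 - 1*320/5691537 = -19050 - 320/5691537 = -108423780170/5691537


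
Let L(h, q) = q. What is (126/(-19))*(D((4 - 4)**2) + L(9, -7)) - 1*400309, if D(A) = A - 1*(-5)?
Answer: -7605619/19 ≈ -4.0030e+5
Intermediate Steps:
D(A) = 5 + A (D(A) = A + 5 = 5 + A)
(126/(-19))*(D((4 - 4)**2) + L(9, -7)) - 1*400309 = (126/(-19))*((5 + (4 - 4)**2) - 7) - 1*400309 = (126*(-1/19))*((5 + 0**2) - 7) - 400309 = -126*((5 + 0) - 7)/19 - 400309 = -126*(5 - 7)/19 - 400309 = -126/19*(-2) - 400309 = 252/19 - 400309 = -7605619/19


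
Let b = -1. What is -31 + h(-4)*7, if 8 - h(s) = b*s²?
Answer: 137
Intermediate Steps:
h(s) = 8 + s² (h(s) = 8 - (-1)*s² = 8 + s²)
-31 + h(-4)*7 = -31 + (8 + (-4)²)*7 = -31 + (8 + 16)*7 = -31 + 24*7 = -31 + 168 = 137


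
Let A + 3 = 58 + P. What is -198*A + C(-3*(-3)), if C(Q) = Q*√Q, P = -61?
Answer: 1215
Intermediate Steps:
C(Q) = Q^(3/2)
A = -6 (A = -3 + (58 - 61) = -3 - 3 = -6)
-198*A + C(-3*(-3)) = -198*(-6) + (-3*(-3))^(3/2) = 1188 + 9^(3/2) = 1188 + 27 = 1215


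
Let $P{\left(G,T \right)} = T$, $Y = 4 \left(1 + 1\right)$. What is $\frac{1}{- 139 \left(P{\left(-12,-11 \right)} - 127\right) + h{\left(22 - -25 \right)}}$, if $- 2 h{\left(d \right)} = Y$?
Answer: $\frac{1}{19178} \approx 5.2143 \cdot 10^{-5}$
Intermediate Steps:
$Y = 8$ ($Y = 4 \cdot 2 = 8$)
$h{\left(d \right)} = -4$ ($h{\left(d \right)} = \left(- \frac{1}{2}\right) 8 = -4$)
$\frac{1}{- 139 \left(P{\left(-12,-11 \right)} - 127\right) + h{\left(22 - -25 \right)}} = \frac{1}{- 139 \left(-11 - 127\right) - 4} = \frac{1}{\left(-139\right) \left(-138\right) - 4} = \frac{1}{19182 - 4} = \frac{1}{19178}$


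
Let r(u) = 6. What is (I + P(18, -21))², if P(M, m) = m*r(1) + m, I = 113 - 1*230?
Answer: 69696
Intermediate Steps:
I = -117 (I = 113 - 230 = -117)
P(M, m) = 7*m (P(M, m) = m*6 + m = 6*m + m = 7*m)
(I + P(18, -21))² = (-117 + 7*(-21))² = (-117 - 147)² = (-264)² = 69696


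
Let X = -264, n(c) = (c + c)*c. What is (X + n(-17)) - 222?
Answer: 92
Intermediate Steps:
n(c) = 2*c**2 (n(c) = (2*c)*c = 2*c**2)
(X + n(-17)) - 222 = (-264 + 2*(-17)**2) - 222 = (-264 + 2*289) - 222 = (-264 + 578) - 222 = 314 - 222 = 92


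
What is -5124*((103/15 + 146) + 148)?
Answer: -7708204/5 ≈ -1.5416e+6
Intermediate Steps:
-5124*((103/15 + 146) + 148) = -5124*(2293/15 + 148) = -5124*4513/15 = -7708204/5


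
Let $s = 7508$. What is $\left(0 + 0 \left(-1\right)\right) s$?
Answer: $0$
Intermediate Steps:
$\left(0 + 0 \left(-1\right)\right) s = \left(0 + 0 \left(-1\right)\right) 7508 = \left(0 + 0\right) 7508 = 0 \cdot 7508 = 0$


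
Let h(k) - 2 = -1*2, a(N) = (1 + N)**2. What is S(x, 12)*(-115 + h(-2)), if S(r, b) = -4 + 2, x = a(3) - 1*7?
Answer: 230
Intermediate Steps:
h(k) = 0 (h(k) = 2 - 1*2 = 2 - 2 = 0)
x = 9 (x = (1 + 3)**2 - 1*7 = 4**2 - 7 = 16 - 7 = 9)
S(r, b) = -2
S(x, 12)*(-115 + h(-2)) = -2*(-115 + 0) = -2*(-115) = 230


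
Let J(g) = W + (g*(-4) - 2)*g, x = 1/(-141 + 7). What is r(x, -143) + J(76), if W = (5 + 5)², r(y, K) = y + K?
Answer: -3122067/134 ≈ -23299.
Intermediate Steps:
x = -1/134 (x = 1/(-134) = -1/134 ≈ -0.0074627)
r(y, K) = K + y
W = 100 (W = 10² = 100)
J(g) = 100 + g*(-2 - 4*g) (J(g) = 100 + (g*(-4) - 2)*g = 100 + (-4*g - 2)*g = 100 + (-2 - 4*g)*g = 100 + g*(-2 - 4*g))
r(x, -143) + J(76) = (-143 - 1/134) + (100 - 4*76² - 2*76) = -19163/134 + (100 - 4*5776 - 152) = -19163/134 + (100 - 23104 - 152) = -19163/134 - 23156 = -3122067/134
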